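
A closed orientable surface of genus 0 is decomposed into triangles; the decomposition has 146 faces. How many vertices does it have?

χ = 2 − 2·0 = 2, and every face is a triangle so 3F = 2E.
E = 3·146/2 = 219. Then V = 2 + E − F = 2 + 219 − 146 = 75.

75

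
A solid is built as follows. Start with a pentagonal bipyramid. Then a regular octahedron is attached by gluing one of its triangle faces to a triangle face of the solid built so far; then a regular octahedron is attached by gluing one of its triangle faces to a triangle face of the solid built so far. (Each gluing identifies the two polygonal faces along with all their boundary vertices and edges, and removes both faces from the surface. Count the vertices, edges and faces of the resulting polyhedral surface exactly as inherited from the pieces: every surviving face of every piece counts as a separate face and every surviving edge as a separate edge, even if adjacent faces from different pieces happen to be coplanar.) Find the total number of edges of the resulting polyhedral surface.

33

A pentagonal bipyramid: V=7, E=15, F=10.
Attach a regular octahedron (V=6, E=12, F=8) along a 3-gon: merge 3 vertices and 3 edges, delete both glued faces → V=10, E=24, F=16.
Attach a regular octahedron (V=6, E=12, F=8) along a 3-gon: merge 3 vertices and 3 edges, delete both glued faces → V=13, E=33, F=22.
Check: V − E + F = 13 − 33 + 22 = 2.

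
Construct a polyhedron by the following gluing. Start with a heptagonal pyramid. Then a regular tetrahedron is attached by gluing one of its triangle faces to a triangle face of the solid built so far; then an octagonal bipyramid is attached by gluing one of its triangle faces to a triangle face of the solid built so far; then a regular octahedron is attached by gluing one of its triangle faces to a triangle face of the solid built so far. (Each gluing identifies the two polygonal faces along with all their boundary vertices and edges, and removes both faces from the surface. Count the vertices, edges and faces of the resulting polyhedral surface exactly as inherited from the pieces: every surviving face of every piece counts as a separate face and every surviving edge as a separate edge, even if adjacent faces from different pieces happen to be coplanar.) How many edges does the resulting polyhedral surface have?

A heptagonal pyramid: V=8, E=14, F=8.
Attach a regular tetrahedron (V=4, E=6, F=4) along a 3-gon: merge 3 vertices and 3 edges, delete both glued faces → V=9, E=17, F=10.
Attach an octagonal bipyramid (V=10, E=24, F=16) along a 3-gon: merge 3 vertices and 3 edges, delete both glued faces → V=16, E=38, F=24.
Attach a regular octahedron (V=6, E=12, F=8) along a 3-gon: merge 3 vertices and 3 edges, delete both glued faces → V=19, E=47, F=30.
Check: V − E + F = 19 − 47 + 30 = 2.

47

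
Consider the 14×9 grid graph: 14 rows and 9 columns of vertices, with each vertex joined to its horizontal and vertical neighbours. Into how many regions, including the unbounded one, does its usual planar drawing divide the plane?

105

The grid has V = 14·9 = 126 vertices and E = 14·8 + 9·13 = 229 edges.
F = 2 − V + E = 2 − 126 + 229 = 105.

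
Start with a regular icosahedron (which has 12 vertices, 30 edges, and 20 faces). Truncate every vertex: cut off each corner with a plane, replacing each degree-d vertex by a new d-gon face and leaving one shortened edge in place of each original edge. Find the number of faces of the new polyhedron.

Truncation replaces each original edge-end by a new vertex, so V′ = 2E = 60.
Each original edge survives, and each old vertex of degree d contributes d new edges; summing degrees gives Σd = 2E, so E′ = E + 2E = 3E = 90.
Each original face survives and each original vertex becomes one new face: F′ = F + V = 32.

32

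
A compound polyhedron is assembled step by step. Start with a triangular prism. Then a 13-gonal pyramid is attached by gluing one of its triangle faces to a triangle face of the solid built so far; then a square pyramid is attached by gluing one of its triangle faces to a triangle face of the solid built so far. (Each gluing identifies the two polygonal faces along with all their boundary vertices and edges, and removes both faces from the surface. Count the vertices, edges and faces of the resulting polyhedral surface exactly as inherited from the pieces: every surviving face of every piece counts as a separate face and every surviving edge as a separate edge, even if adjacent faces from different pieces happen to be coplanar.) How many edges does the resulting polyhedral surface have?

A triangular prism: V=6, E=9, F=5.
Attach a 13-gonal pyramid (V=14, E=26, F=14) along a 3-gon: merge 3 vertices and 3 edges, delete both glued faces → V=17, E=32, F=17.
Attach a square pyramid (V=5, E=8, F=5) along a 3-gon: merge 3 vertices and 3 edges, delete both glued faces → V=19, E=37, F=20.
Check: V − E + F = 19 − 37 + 20 = 2.

37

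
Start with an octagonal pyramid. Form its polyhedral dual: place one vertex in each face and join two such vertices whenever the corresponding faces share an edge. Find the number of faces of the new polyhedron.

The base solid has V = 9, E = 16, F = 9.
The dual swaps V and F and preserves E: V′ = F = 9, E′ = E = 16, F′ = V = 9.

9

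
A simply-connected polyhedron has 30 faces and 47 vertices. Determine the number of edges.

Here V − E + F = 2.
E = V + F − (2) = 47 + 30 − (2) = 75.

75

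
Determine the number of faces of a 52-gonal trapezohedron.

104

The n-trapezohedron (dual of the n-antiprism) has V = 2·52 + 2 = 106, E = 4·52 = 208, F = 2·52 = 104.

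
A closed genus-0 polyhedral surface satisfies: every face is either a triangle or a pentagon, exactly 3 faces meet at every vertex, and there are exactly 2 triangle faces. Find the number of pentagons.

6

Let x be the number of pentagons; then F = 2 + x.
Edge–face incidences: 2E = 3·2 + 5·x = 6 + 5x.
Every vertex has degree 3, so 3V = 2E.
Euler: V − E + F = 2 ⇒ (2E)/3 − E + (2 + x) = 2.
Multiply by 6: 2·(2E) − 3·(2E) + 6·(2 + x) = 12, i.e. 12 + 6x − (6 + 5x) = 12.
Collecting terms: x + 6 = 12, so x = 6.
Then 2E = 6 + 5·6 = 36, so E = 18, V = 2E/3 = 12, F = 2 + 6 = 8.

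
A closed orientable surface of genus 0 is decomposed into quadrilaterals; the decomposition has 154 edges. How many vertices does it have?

χ = 2 − 2·0 = 2, and every face is a square so 4F = 2E.
F = 2E/4 = 77. Then V = 2 + E − F = 2 + 154 − 77 = 79.

79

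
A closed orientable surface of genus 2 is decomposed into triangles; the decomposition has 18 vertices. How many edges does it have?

60

χ = 2 − 2·2 = -2, and every face is a triangle so 3F = 2E.
V − E + F = -2 with E = 3F/2 gives 18 − (3/2 − 1)·F = -2, so F = 40 and E = 60.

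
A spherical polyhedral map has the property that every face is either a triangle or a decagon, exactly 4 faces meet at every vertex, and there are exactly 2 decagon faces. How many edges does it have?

Let x be the number of triangles; then F = 2 + x.
Edge–face incidences: 2E = 10·2 + 3·x = 20 + 3x.
Every vertex has degree 4, so 4V = 2E.
Euler: V − E + F = 2 ⇒ (2E)/4 − E + (2 + x) = 2.
Multiply by 8: 2·(2E) − 4·(2E) + 8·(2 + x) = 16, i.e. 16 + 8x − 2·(20 + 3x) = 16.
Collecting terms: 2x − 24 = 16, so 2x = 40, so x = 20.
Then 2E = 20 + 3·20 = 80, so E = 40, V = 2E/4 = 20, F = 2 + 20 = 22.

40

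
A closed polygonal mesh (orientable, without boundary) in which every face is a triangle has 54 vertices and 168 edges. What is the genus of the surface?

Every face is a triangle and each edge borders two faces, so 3F = 2·168, giving F = 112.
χ = V − E + F = 54 − 168 + 112 = -2.
For a closed orientable surface χ = 2 − 2g, so g = (2 − (-2))/2 = 2.

2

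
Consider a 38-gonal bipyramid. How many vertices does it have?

A bipyramid over an n-gon has 2n triangular faces and n + 2 vertices: V = 38 + 2 = 40, E = 3·38 = 114, F = 2·38 = 76.

40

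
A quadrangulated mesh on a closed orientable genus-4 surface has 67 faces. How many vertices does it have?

61

χ = 2 − 2·4 = -6, and every face is a square so 4F = 2E.
E = 4·67/2 = 134. Then V = -6 + E − F = -6 + 134 − 67 = 61.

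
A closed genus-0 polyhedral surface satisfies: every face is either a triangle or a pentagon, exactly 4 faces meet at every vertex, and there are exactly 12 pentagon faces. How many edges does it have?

Let x be the number of triangles; then F = 12 + x.
Edge–face incidences: 2E = 5·12 + 3·x = 60 + 3x.
Every vertex has degree 4, so 4V = 2E.
Euler: V − E + F = 2 ⇒ (2E)/4 − E + (12 + x) = 2.
Multiply by 8: 2·(2E) − 4·(2E) + 8·(12 + x) = 16, i.e. 96 + 8x − 2·(60 + 3x) = 16.
Collecting terms: 2x − 24 = 16, so 2x = 40, so x = 20.
Then 2E = 60 + 3·20 = 120, so E = 60, V = 2E/4 = 30, F = 12 + 20 = 32.

60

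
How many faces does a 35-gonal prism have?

37

A prism on an n-gon has two n-gon bases and n rectangular sides: V = 2·35 = 70, E = 3·35 = 105, F = 35 + 2 = 37.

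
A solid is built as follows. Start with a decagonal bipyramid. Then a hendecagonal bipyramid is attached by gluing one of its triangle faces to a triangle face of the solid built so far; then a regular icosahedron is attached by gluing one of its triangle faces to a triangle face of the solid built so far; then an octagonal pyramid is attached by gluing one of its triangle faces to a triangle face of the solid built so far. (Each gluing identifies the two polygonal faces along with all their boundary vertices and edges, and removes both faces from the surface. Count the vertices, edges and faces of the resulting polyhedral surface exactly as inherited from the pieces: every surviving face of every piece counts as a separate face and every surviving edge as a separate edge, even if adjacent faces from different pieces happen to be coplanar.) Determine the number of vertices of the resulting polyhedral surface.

A decagonal bipyramid: V=12, E=30, F=20.
Attach a hendecagonal bipyramid (V=13, E=33, F=22) along a 3-gon: merge 3 vertices and 3 edges, delete both glued faces → V=22, E=60, F=40.
Attach a regular icosahedron (V=12, E=30, F=20) along a 3-gon: merge 3 vertices and 3 edges, delete both glued faces → V=31, E=87, F=58.
Attach an octagonal pyramid (V=9, E=16, F=9) along a 3-gon: merge 3 vertices and 3 edges, delete both glued faces → V=37, E=100, F=65.
Check: V − E + F = 37 − 100 + 65 = 2.

37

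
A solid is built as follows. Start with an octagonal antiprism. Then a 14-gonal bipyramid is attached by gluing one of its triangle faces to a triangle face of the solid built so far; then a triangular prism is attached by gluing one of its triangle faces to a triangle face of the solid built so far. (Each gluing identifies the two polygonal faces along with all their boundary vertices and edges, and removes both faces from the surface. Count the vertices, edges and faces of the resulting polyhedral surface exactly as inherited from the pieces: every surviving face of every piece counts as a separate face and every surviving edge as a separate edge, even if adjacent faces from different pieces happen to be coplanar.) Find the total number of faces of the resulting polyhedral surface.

47

An octagonal antiprism: V=16, E=32, F=18.
Attach a 14-gonal bipyramid (V=16, E=42, F=28) along a 3-gon: merge 3 vertices and 3 edges, delete both glued faces → V=29, E=71, F=44.
Attach a triangular prism (V=6, E=9, F=5) along a 3-gon: merge 3 vertices and 3 edges, delete both glued faces → V=32, E=77, F=47.
Check: V − E + F = 32 − 77 + 47 = 2.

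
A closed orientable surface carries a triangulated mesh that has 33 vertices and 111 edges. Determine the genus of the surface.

Every face is a triangle and each edge borders two faces, so 3F = 2·111, giving F = 74.
χ = V − E + F = 33 − 111 + 74 = -4.
For a closed orientable surface χ = 2 − 2g, so g = (2 − (-4))/2 = 3.

3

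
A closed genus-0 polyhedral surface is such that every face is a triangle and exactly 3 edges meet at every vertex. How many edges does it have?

6

Each face has 3 edges and each edge borders two faces, so 2E = 3F.
Each vertex has degree 3, so 3V = 2E and hence V = 3F/3.
Euler: V − E + F = 2 ⇒ (3F/3) − (3F/2) + F = 2.
Multiply by 6: (6 − 9 + 6)F = 12, i.e. 3F = 12.
So F = 4, E = 3·4/2 = 6, V = 3·4/3 = 4.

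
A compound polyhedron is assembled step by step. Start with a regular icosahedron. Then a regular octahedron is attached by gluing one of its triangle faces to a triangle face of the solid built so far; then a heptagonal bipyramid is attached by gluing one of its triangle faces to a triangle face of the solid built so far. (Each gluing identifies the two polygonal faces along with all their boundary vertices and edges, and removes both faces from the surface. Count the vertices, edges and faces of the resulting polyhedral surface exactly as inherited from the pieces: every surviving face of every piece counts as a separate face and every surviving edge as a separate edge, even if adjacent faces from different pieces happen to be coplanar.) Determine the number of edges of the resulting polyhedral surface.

57

A regular icosahedron: V=12, E=30, F=20.
Attach a regular octahedron (V=6, E=12, F=8) along a 3-gon: merge 3 vertices and 3 edges, delete both glued faces → V=15, E=39, F=26.
Attach a heptagonal bipyramid (V=9, E=21, F=14) along a 3-gon: merge 3 vertices and 3 edges, delete both glued faces → V=21, E=57, F=38.
Check: V − E + F = 21 − 57 + 38 = 2.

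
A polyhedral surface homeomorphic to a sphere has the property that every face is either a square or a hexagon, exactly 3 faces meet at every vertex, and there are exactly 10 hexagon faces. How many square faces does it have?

6

Let x be the number of squares; then F = 10 + x.
Edge–face incidences: 2E = 6·10 + 4·x = 60 + 4x.
Every vertex has degree 3, so 3V = 2E.
Euler: V − E + F = 2 ⇒ (2E)/3 − E + (10 + x) = 2.
Multiply by 6: 2·(2E) − 3·(2E) + 6·(10 + x) = 12, i.e. 60 + 6x − (60 + 4x) = 12.
Collecting terms: 2x = 12, so x = 6.
Then 2E = 60 + 4·6 = 84, so E = 42, V = 2E/3 = 28, F = 10 + 6 = 16.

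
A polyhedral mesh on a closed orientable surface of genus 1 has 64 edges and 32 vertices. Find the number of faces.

32

For a closed orientable surface of genus 1, χ = 2 − 2·1 = 0.
F = 0 − V + E = 0 − 32 + 64 = 32.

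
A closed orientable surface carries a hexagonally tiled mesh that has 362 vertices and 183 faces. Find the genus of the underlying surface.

3

Every face is a hexagon, so 2E = 6·183 = 1098, giving E = 549.
χ = V − E + F = 362 − 549 + 183 = -4.
For a closed orientable surface χ = 2 − 2g, so g = (2 − (-4))/2 = 3.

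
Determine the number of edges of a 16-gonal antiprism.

64

An antiprism on an n-gon has two n-gon caps and 2n triangles: V = 2·16 = 32, E = 4·16 = 64, F = 2·16 + 2 = 34.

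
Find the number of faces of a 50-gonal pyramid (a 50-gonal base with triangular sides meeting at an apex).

51

A pyramid on an n-gon base has one n-gon and n triangles: V = 50 + 1 = 51, E = 2·50 = 100, F = 50 + 1 = 51.
Check: V − E + F = 51 − 100 + 51 = 2.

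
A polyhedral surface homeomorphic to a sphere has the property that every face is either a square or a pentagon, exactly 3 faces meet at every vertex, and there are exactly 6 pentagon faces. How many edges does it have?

21

Let x be the number of squares; then F = 6 + x.
Edge–face incidences: 2E = 5·6 + 4·x = 30 + 4x.
Every vertex has degree 3, so 3V = 2E.
Euler: V − E + F = 2 ⇒ (2E)/3 − E + (6 + x) = 2.
Multiply by 6: 2·(2E) − 3·(2E) + 6·(6 + x) = 12, i.e. 36 + 6x − (30 + 4x) = 12.
Collecting terms: 2x + 6 = 12, so 2x = 6, so x = 3.
Then 2E = 30 + 4·3 = 42, so E = 21, V = 2E/3 = 14, F = 6 + 3 = 9.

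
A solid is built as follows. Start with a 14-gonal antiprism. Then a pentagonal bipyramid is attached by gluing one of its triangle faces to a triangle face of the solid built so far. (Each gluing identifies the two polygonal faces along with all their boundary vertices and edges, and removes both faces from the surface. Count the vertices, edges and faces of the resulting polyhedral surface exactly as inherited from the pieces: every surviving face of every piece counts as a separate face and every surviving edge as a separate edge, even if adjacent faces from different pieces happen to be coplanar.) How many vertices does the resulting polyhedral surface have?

A 14-gonal antiprism: V=28, E=56, F=30.
Attach a pentagonal bipyramid (V=7, E=15, F=10) along a 3-gon: merge 3 vertices and 3 edges, delete both glued faces → V=32, E=68, F=38.
Check: V − E + F = 32 − 68 + 38 = 2.

32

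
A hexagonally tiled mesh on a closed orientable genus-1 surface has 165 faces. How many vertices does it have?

330

χ = 2 − 2·1 = 0, and every face is a hexagon so 6F = 2E.
E = 6·165/2 = 495. Then V = 0 + E − F = 0 + 495 − 165 = 330.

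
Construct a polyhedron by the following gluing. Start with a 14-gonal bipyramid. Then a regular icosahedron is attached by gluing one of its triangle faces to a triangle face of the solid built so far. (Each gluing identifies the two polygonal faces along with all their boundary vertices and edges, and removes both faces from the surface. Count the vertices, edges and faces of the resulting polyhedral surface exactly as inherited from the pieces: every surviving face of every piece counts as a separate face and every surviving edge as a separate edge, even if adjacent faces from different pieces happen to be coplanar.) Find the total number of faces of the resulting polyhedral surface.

A 14-gonal bipyramid: V=16, E=42, F=28.
Attach a regular icosahedron (V=12, E=30, F=20) along a 3-gon: merge 3 vertices and 3 edges, delete both glued faces → V=25, E=69, F=46.
Check: V − E + F = 25 − 69 + 46 = 2.

46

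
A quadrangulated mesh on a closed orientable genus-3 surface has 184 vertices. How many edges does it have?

χ = 2 − 2·3 = -4, and every face is a square so 4F = 2E.
V − E + F = -4 with E = 4F/2 gives 184 − (4/2 − 1)·F = -4, so F = 188 and E = 376.

376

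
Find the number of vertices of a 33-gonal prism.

66

A prism on an n-gon has two n-gon bases and n rectangular sides: V = 2·33 = 66, E = 3·33 = 99, F = 33 + 2 = 35.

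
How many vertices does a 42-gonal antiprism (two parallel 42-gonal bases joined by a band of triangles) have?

An antiprism on an n-gon has two n-gon caps and 2n triangles: V = 2·42 = 84, E = 4·42 = 168, F = 2·42 + 2 = 86.
Check: V − E + F = 84 − 168 + 86 = 2.

84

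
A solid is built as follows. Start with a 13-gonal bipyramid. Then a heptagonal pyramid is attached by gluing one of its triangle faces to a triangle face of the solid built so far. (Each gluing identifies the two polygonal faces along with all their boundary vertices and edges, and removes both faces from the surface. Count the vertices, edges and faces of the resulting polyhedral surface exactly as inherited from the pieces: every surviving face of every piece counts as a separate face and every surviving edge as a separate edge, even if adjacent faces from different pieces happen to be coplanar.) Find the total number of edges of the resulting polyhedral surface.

50

A 13-gonal bipyramid: V=15, E=39, F=26.
Attach a heptagonal pyramid (V=8, E=14, F=8) along a 3-gon: merge 3 vertices and 3 edges, delete both glued faces → V=20, E=50, F=32.
Check: V − E + F = 20 − 50 + 32 = 2.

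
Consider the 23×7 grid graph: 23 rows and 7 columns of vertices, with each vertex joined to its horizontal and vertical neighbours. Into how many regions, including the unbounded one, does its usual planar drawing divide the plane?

133

The grid has V = 23·7 = 161 vertices and E = 23·6 + 7·22 = 292 edges.
F = 2 − V + E = 2 − 161 + 292 = 133.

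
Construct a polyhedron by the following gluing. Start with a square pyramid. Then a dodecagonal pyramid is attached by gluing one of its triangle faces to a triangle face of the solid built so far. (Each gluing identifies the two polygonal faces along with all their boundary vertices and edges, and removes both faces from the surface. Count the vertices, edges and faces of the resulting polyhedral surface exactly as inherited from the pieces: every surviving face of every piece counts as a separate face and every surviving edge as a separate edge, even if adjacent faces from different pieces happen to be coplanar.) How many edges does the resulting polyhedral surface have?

A square pyramid: V=5, E=8, F=5.
Attach a dodecagonal pyramid (V=13, E=24, F=13) along a 3-gon: merge 3 vertices and 3 edges, delete both glued faces → V=15, E=29, F=16.
Check: V − E + F = 15 − 29 + 16 = 2.

29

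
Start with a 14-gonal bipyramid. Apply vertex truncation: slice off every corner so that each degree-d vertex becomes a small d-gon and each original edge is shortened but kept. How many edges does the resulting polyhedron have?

The base solid has V = 16, E = 42, F = 28.
Truncation replaces each original edge-end by a new vertex, so V′ = 2E = 84.
Each original edge survives, and each old vertex of degree d contributes d new edges; summing degrees gives Σd = 2E, so E′ = E + 2E = 3E = 126.
Each original face survives and each original vertex becomes one new face: F′ = F + V = 44.

126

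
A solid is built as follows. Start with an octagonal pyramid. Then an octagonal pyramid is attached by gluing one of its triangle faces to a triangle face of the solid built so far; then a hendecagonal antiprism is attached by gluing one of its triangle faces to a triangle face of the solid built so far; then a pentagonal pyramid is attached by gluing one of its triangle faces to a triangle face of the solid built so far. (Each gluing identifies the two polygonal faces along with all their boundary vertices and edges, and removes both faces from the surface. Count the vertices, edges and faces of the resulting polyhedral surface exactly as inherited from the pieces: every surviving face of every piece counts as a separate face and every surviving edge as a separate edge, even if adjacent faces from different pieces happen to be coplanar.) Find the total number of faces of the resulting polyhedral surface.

An octagonal pyramid: V=9, E=16, F=9.
Attach an octagonal pyramid (V=9, E=16, F=9) along a 3-gon: merge 3 vertices and 3 edges, delete both glued faces → V=15, E=29, F=16.
Attach a hendecagonal antiprism (V=22, E=44, F=24) along a 3-gon: merge 3 vertices and 3 edges, delete both glued faces → V=34, E=70, F=38.
Attach a pentagonal pyramid (V=6, E=10, F=6) along a 3-gon: merge 3 vertices and 3 edges, delete both glued faces → V=37, E=77, F=42.
Check: V − E + F = 37 − 77 + 42 = 2.

42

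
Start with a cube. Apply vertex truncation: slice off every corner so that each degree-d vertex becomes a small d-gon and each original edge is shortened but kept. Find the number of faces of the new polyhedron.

The base solid has V = 8, E = 12, F = 6.
Truncation replaces each original edge-end by a new vertex, so V′ = 2E = 24.
Each original edge survives, and each old vertex of degree d contributes d new edges; summing degrees gives Σd = 2E, so E′ = E + 2E = 3E = 36.
Each original face survives and each original vertex becomes one new face: F′ = F + V = 14.

14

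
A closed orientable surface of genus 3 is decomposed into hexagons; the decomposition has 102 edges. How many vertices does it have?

χ = 2 − 2·3 = -4, and every face is a hexagon so 6F = 2E.
F = 2E/6 = 34. Then V = -4 + E − F = -4 + 102 − 34 = 64.

64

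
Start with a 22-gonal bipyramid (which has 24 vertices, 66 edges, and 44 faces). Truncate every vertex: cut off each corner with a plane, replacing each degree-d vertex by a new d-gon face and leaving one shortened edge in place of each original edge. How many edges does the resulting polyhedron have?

Truncation replaces each original edge-end by a new vertex, so V′ = 2E = 132.
Each original edge survives, and each old vertex of degree d contributes d new edges; summing degrees gives Σd = 2E, so E′ = E + 2E = 3E = 198.
Each original face survives and each original vertex becomes one new face: F′ = F + V = 68.

198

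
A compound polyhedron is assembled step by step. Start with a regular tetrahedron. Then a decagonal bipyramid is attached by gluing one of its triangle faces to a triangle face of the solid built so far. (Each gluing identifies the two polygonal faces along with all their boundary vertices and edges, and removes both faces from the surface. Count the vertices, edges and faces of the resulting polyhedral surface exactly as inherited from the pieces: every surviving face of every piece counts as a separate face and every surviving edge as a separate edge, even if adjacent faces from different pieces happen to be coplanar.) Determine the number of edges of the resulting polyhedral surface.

33

A regular tetrahedron: V=4, E=6, F=4.
Attach a decagonal bipyramid (V=12, E=30, F=20) along a 3-gon: merge 3 vertices and 3 edges, delete both glued faces → V=13, E=33, F=22.
Check: V − E + F = 13 − 33 + 22 = 2.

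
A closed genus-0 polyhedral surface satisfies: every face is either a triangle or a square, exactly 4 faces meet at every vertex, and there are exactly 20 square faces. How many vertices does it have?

Let x be the number of triangles; then F = 20 + x.
Edge–face incidences: 2E = 4·20 + 3·x = 80 + 3x.
Every vertex has degree 4, so 4V = 2E.
Euler: V − E + F = 2 ⇒ (2E)/4 − E + (20 + x) = 2.
Multiply by 8: 2·(2E) − 4·(2E) + 8·(20 + x) = 16, i.e. 160 + 8x − 2·(80 + 3x) = 16.
Collecting terms: 2x = 16, so x = 8.
Then 2E = 80 + 3·8 = 104, so E = 52, V = 2E/4 = 26, F = 20 + 8 = 28.

26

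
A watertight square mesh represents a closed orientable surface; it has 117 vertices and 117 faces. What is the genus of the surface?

1

Every face is a square, so 2E = 4·117 = 468, giving E = 234.
χ = V − E + F = 117 − 234 + 117 = 0.
For a closed orientable surface χ = 2 − 2g, so g = (2 − (0))/2 = 1.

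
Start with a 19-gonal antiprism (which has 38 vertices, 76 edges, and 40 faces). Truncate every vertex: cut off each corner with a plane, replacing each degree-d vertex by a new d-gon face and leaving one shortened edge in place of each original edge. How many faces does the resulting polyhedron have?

78

Truncation replaces each original edge-end by a new vertex, so V′ = 2E = 152.
Each original edge survives, and each old vertex of degree d contributes d new edges; summing degrees gives Σd = 2E, so E′ = E + 2E = 3E = 228.
Each original face survives and each original vertex becomes one new face: F′ = F + V = 78.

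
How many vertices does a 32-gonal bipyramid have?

A bipyramid over an n-gon has 2n triangular faces and n + 2 vertices: V = 32 + 2 = 34, E = 3·32 = 96, F = 2·32 = 64.

34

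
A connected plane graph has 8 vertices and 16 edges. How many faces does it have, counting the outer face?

10

Euler's formula for a connected plane graph: V − E + F = 2, so F = 2 − 8 + 16 = 10.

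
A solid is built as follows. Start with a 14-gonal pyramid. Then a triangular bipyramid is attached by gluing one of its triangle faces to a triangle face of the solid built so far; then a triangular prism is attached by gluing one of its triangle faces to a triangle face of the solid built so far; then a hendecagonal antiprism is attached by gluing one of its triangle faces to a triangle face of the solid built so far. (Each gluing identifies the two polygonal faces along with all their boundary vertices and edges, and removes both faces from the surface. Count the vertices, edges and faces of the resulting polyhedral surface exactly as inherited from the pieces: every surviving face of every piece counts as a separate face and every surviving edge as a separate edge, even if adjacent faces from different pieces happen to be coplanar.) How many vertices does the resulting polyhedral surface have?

A 14-gonal pyramid: V=15, E=28, F=15.
Attach a triangular bipyramid (V=5, E=9, F=6) along a 3-gon: merge 3 vertices and 3 edges, delete both glued faces → V=17, E=34, F=19.
Attach a triangular prism (V=6, E=9, F=5) along a 3-gon: merge 3 vertices and 3 edges, delete both glued faces → V=20, E=40, F=22.
Attach a hendecagonal antiprism (V=22, E=44, F=24) along a 3-gon: merge 3 vertices and 3 edges, delete both glued faces → V=39, E=81, F=44.
Check: V − E + F = 39 − 81 + 44 = 2.

39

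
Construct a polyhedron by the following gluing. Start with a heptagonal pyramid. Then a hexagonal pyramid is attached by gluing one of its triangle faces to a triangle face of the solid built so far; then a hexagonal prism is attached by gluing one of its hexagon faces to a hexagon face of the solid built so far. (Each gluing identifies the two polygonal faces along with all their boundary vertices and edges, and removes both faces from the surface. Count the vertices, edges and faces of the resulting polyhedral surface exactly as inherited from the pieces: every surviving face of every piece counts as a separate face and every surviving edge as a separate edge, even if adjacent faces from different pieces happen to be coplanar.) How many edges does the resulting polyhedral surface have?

A heptagonal pyramid: V=8, E=14, F=8.
Attach a hexagonal pyramid (V=7, E=12, F=7) along a 3-gon: merge 3 vertices and 3 edges, delete both glued faces → V=12, E=23, F=13.
Attach a hexagonal prism (V=12, E=18, F=8) along a 6-gon: merge 6 vertices and 6 edges, delete both glued faces → V=18, E=35, F=19.
Check: V − E + F = 18 − 35 + 19 = 2.

35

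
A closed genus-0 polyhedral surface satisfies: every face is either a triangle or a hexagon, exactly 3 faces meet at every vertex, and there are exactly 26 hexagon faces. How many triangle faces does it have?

Let x be the number of triangles; then F = 26 + x.
Edge–face incidences: 2E = 6·26 + 3·x = 156 + 3x.
Every vertex has degree 3, so 3V = 2E.
Euler: V − E + F = 2 ⇒ (2E)/3 − E + (26 + x) = 2.
Multiply by 6: 2·(2E) − 3·(2E) + 6·(26 + x) = 12, i.e. 156 + 6x − (156 + 3x) = 12.
Collecting terms: 3x = 12, so x = 4.
Then 2E = 156 + 3·4 = 168, so E = 84, V = 2E/3 = 56, F = 26 + 4 = 30.

4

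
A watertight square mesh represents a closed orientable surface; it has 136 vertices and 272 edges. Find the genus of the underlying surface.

Every face is a square and each edge borders two faces, so 4F = 2·272, giving F = 136.
χ = V − E + F = 136 − 272 + 136 = 0.
For a closed orientable surface χ = 2 − 2g, so g = (2 − (0))/2 = 1.

1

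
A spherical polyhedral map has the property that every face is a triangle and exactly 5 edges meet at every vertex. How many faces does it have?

Each face has 3 edges and each edge borders two faces, so 2E = 3F.
Each vertex has degree 5, so 5V = 2E and hence V = 3F/5.
Euler: V − E + F = 2 ⇒ (3F/5) − (3F/2) + F = 2.
Multiply by 10: (6 − 15 + 10)F = 20, i.e. 1F = 20.
So F = 20, E = 3·20/2 = 30, V = 3·20/5 = 12.

20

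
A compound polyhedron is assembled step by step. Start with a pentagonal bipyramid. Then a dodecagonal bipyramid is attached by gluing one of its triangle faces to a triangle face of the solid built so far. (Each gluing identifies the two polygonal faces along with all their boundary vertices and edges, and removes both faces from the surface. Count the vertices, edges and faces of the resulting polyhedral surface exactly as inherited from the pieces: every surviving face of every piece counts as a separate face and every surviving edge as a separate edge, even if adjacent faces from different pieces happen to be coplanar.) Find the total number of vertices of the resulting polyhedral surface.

A pentagonal bipyramid: V=7, E=15, F=10.
Attach a dodecagonal bipyramid (V=14, E=36, F=24) along a 3-gon: merge 3 vertices and 3 edges, delete both glued faces → V=18, E=48, F=32.
Check: V − E + F = 18 − 48 + 32 = 2.

18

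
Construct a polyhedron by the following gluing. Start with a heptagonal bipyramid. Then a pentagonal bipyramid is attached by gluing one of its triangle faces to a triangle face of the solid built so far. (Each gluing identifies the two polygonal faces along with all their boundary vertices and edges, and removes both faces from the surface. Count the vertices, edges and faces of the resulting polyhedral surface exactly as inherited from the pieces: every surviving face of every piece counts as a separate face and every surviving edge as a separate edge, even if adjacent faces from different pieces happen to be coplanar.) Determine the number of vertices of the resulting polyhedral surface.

A heptagonal bipyramid: V=9, E=21, F=14.
Attach a pentagonal bipyramid (V=7, E=15, F=10) along a 3-gon: merge 3 vertices and 3 edges, delete both glued faces → V=13, E=33, F=22.
Check: V − E + F = 13 − 33 + 22 = 2.

13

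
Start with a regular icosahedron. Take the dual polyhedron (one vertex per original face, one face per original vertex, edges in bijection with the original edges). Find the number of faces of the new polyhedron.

The base solid has V = 12, E = 30, F = 20.
The dual swaps V and F and preserves E: V′ = F = 20, E′ = E = 30, F′ = V = 12.

12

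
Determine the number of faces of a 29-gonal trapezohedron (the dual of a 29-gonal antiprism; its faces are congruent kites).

The n-trapezohedron (dual of the n-antiprism) has V = 2·29 + 2 = 60, E = 4·29 = 116, F = 2·29 = 58.

58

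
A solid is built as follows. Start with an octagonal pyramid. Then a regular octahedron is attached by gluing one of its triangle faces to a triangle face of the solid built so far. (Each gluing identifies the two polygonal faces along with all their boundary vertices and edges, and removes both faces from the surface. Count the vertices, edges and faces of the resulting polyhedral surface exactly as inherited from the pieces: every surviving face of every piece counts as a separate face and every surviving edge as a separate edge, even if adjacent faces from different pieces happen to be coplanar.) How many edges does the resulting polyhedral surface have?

An octagonal pyramid: V=9, E=16, F=9.
Attach a regular octahedron (V=6, E=12, F=8) along a 3-gon: merge 3 vertices and 3 edges, delete both glued faces → V=12, E=25, F=15.
Check: V − E + F = 12 − 25 + 15 = 2.

25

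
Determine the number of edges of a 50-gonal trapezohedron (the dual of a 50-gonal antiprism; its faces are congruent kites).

200

The n-trapezohedron (dual of the n-antiprism) has V = 2·50 + 2 = 102, E = 4·50 = 200, F = 2·50 = 100.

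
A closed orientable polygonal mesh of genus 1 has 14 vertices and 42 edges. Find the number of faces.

28

For a closed orientable surface of genus 1, χ = 2 − 2·1 = 0.
F = 0 − V + E = 0 − 14 + 42 = 28.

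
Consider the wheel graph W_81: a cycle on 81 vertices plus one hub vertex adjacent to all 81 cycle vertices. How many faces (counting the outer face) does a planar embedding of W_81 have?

82

W_81 has V = 81 + 1 = 82 vertices and E = 2·81 = 162 edges.
By Euler's formula F = 2 − V + E = 2 − 82 + 162 = 82.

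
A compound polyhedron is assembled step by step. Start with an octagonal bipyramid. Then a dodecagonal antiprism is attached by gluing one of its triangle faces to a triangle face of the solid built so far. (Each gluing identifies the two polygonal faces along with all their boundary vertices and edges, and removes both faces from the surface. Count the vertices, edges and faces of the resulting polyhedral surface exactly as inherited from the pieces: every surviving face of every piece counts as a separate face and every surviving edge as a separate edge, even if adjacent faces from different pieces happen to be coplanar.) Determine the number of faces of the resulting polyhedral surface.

An octagonal bipyramid: V=10, E=24, F=16.
Attach a dodecagonal antiprism (V=24, E=48, F=26) along a 3-gon: merge 3 vertices and 3 edges, delete both glued faces → V=31, E=69, F=40.
Check: V − E + F = 31 − 69 + 40 = 2.

40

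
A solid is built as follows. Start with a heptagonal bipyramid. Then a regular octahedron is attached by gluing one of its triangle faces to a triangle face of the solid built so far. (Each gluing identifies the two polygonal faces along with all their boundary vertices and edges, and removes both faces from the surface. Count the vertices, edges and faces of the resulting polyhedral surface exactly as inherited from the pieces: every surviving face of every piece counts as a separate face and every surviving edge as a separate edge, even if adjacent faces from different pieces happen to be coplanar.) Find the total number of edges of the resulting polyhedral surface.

30

A heptagonal bipyramid: V=9, E=21, F=14.
Attach a regular octahedron (V=6, E=12, F=8) along a 3-gon: merge 3 vertices and 3 edges, delete both glued faces → V=12, E=30, F=20.
Check: V − E + F = 12 − 30 + 20 = 2.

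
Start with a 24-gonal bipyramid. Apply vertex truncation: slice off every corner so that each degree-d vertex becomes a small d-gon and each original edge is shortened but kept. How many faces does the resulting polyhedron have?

74

The base solid has V = 26, E = 72, F = 48.
Truncation replaces each original edge-end by a new vertex, so V′ = 2E = 144.
Each original edge survives, and each old vertex of degree d contributes d new edges; summing degrees gives Σd = 2E, so E′ = E + 2E = 3E = 216.
Each original face survives and each original vertex becomes one new face: F′ = F + V = 74.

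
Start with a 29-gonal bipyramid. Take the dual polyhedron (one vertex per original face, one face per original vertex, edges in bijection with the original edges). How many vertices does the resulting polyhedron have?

The base solid has V = 31, E = 87, F = 58.
The dual swaps V and F and preserves E: V′ = F = 58, E′ = E = 87, F′ = V = 31.

58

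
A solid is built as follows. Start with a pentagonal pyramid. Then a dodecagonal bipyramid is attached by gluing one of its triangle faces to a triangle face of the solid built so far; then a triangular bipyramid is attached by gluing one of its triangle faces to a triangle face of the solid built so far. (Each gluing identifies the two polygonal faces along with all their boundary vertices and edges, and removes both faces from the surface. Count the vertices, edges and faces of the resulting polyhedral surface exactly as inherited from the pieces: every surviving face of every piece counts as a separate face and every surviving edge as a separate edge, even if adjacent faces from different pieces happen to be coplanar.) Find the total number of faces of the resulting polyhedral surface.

32

A pentagonal pyramid: V=6, E=10, F=6.
Attach a dodecagonal bipyramid (V=14, E=36, F=24) along a 3-gon: merge 3 vertices and 3 edges, delete both glued faces → V=17, E=43, F=28.
Attach a triangular bipyramid (V=5, E=9, F=6) along a 3-gon: merge 3 vertices and 3 edges, delete both glued faces → V=19, E=49, F=32.
Check: V − E + F = 19 − 49 + 32 = 2.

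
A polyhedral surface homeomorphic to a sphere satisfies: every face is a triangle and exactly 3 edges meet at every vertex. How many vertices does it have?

4

Each face has 3 edges and each edge borders two faces, so 2E = 3F.
Each vertex has degree 3, so 3V = 2E and hence V = 3F/3.
Euler: V − E + F = 2 ⇒ (3F/3) − (3F/2) + F = 2.
Multiply by 6: (6 − 9 + 6)F = 12, i.e. 3F = 12.
So F = 4, E = 3·4/2 = 6, V = 3·4/3 = 4.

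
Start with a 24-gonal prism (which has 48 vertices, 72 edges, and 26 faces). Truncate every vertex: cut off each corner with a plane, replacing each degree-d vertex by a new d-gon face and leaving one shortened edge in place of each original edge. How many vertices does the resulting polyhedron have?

Truncation replaces each original edge-end by a new vertex, so V′ = 2E = 144.
Each original edge survives, and each old vertex of degree d contributes d new edges; summing degrees gives Σd = 2E, so E′ = E + 2E = 3E = 216.
Each original face survives and each original vertex becomes one new face: F′ = F + V = 74.

144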